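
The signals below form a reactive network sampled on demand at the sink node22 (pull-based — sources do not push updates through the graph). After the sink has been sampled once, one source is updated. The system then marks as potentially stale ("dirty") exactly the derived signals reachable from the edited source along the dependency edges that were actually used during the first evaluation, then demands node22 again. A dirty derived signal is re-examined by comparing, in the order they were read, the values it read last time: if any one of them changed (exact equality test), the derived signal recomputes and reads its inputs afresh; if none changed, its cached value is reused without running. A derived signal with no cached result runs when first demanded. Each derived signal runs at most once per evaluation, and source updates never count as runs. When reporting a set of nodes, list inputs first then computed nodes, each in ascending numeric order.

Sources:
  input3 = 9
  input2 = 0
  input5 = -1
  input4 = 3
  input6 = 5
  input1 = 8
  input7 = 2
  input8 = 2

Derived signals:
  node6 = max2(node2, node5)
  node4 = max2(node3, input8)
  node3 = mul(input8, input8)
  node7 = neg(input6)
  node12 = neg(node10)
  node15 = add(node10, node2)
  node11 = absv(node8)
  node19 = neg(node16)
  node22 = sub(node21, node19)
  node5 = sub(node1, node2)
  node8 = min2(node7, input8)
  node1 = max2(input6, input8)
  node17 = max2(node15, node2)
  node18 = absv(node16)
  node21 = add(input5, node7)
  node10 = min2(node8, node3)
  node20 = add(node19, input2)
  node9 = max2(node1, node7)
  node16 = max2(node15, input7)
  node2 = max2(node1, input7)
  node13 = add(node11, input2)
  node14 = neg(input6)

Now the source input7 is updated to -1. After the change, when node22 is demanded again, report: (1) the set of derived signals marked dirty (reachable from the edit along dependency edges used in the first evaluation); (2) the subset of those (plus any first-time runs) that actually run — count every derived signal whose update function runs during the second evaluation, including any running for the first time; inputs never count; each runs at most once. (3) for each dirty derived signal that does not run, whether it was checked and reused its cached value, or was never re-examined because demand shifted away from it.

Dirty set: node2, node15, node16, node19, node22.
Run set: node2, node16, node19, node22 (4 run).
Re-examined without running (cache reused): node15.
The important point: at node15 every value read last time is unchanged, so the dirty flag clears without a run.

Initial pass — values computed on the first demand:
  node1 = max2(5, 2) = 5
  node2 = max2(5, 2) = 5
  node3 = mul(2, 2) = 4
  node7 = neg(5) = -5
  node8 = min2(-5, 2) = -5
  node10 = min2(-5, 4) = -5
  node15 = add(-5, 5) = 0
  node16 = max2(0, 2) = 2
  node19 = neg(2) = -2
  node21 = add(-1, -5) = -6
  node22 = sub(-6, -2) = -4

Second demand — change propagation:
  node2: re-runs because input7 2->-1; new result 5 (unchanged).
  node15: re-examined; everything it read last time is the same (node10 unchanged, node2 unchanged) — cache 0 kept, no run.
  node16: re-runs because input7 2->-1; new result 0.
  node19: re-runs because node16 2->0; new result 0.
  node22: re-runs because node19 -2->0; new result -6.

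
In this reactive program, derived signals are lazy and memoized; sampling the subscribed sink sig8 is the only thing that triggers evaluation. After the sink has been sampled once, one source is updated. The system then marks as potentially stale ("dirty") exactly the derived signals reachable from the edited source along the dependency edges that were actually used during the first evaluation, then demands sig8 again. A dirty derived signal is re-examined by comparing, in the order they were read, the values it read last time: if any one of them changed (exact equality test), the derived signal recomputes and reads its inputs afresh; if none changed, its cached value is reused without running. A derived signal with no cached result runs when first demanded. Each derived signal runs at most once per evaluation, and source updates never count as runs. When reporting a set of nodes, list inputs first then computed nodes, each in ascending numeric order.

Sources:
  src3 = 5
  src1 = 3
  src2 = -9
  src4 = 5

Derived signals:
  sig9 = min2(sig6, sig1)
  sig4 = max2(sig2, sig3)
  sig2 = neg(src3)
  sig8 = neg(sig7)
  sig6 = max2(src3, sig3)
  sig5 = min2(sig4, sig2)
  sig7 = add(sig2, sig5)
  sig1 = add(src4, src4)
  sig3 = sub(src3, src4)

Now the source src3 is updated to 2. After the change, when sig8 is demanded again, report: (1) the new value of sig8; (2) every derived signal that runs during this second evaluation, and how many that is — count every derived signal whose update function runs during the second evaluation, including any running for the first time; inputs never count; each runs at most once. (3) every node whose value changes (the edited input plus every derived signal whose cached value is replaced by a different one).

Demanding sig8 again yields 4.
6 derived signals run: sig2, sig3, sig4, sig5, sig7, sig8.
The nodes whose values change: src3, sig2, sig3, sig4, sig5, sig7, sig8.

First demand of the output computes:
  sig2 = neg(5) = -5
  sig3 = sub(5, 5) = 0
  sig4 = max2(-5, 0) = 0
  sig5 = min2(0, -5) = -5
  sig7 = add(-5, -5) = -10
  sig8 = neg(-10) = 10

After the edit, cleaning proceeds:
  sig2: a read changed (src3 5->2) — executes, giving -2.
  sig3: a read changed (src3 5->2) — executes, giving -3.
  sig4: a read changed (sig2 -5->-2; sig3 0->-3) — executes, giving -2.
  sig5: a read changed (sig4 0->-2; sig2 -5->-2) — executes, giving -2.
  sig7: a read changed (sig2 -5->-2; sig5 -5->-2) — executes, giving -4.
  sig8: a read changed (sig7 -10->-4) — executes, giving 4.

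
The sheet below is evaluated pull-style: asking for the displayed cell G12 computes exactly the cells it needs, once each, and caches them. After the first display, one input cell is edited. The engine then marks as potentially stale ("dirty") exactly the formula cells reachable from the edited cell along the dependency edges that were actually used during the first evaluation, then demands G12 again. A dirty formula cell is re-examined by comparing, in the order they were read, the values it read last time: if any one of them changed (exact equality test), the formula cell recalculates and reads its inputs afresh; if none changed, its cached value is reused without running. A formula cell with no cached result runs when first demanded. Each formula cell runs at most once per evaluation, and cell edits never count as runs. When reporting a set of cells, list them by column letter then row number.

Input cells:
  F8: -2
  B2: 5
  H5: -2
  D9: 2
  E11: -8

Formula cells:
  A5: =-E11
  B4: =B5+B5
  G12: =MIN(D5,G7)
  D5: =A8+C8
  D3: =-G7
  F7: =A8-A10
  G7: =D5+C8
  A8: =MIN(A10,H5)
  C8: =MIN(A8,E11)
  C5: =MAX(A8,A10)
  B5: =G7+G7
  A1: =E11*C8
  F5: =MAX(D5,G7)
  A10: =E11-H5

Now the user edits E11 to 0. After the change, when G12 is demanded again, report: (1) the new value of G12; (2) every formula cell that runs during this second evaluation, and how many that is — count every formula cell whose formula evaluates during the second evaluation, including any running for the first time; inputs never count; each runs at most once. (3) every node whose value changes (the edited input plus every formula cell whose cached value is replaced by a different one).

First demand of the output computes:
  A10 = -8 - -2 = -6
  A8 = MIN(-6, -2) = -6
  C8 = MIN(-6, -8) = -8
  D5 = -6 + -8 = -14
  G7 = -14 + -8 = -22
  G12 = MIN(-14, -22) = -22

After the edit, cleaning proceeds:
  A10: a read changed (E11 -8->0) — executes, giving 2.
  A8: a read changed (A10 -6->2) — executes, giving -2.
  C8: a read changed (A8 -6->-2; E11 -8->0) — executes, giving -2.
  D5: a read changed (A8 -6->-2; C8 -8->-2) — executes, giving -4.
  G7: a read changed (D5 -14->-4; C8 -8->-2) — executes, giving -6.
  G12: a read changed (D5 -14->-4; G7 -22->-6) — executes, giving -6.

Demanding G12 again yields -6.
6 formula cells run: A8, A10, C8, D5, G7, G12.
The nodes whose values change: A8, A10, C8, D5, E11, G7, G12.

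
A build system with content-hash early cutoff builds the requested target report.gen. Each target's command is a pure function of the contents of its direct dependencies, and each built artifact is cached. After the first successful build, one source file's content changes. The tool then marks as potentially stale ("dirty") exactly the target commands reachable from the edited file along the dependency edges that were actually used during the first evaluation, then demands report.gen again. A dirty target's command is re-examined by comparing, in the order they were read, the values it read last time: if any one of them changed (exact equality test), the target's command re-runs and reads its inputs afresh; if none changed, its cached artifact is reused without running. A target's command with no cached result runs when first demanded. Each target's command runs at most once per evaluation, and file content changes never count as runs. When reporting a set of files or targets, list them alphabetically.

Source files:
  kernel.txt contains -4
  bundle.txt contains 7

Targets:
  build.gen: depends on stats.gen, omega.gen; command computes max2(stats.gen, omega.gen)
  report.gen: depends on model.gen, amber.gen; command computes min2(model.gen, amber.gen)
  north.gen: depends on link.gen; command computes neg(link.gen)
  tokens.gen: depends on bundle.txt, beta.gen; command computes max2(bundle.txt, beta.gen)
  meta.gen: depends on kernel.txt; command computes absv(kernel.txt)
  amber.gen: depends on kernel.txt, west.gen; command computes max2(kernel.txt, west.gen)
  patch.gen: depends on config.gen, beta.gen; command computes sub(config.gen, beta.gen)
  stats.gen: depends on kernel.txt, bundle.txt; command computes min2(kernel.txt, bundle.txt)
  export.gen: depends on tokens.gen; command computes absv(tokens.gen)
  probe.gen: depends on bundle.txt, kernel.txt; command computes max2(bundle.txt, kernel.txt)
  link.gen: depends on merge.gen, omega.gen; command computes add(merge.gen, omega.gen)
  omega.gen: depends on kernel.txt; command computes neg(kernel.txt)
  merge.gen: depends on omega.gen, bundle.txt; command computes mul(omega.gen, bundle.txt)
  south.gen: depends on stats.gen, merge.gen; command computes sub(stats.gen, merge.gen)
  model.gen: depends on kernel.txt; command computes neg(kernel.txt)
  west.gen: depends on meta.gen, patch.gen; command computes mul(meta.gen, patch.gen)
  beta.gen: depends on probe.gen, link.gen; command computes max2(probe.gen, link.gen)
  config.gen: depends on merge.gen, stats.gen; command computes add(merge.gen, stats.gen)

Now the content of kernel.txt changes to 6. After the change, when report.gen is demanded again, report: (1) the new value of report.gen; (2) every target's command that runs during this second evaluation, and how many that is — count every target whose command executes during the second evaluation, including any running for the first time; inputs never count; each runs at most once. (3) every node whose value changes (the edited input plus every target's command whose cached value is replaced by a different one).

New value of report.gen: -6.
Target commands that run: amber.gen, beta.gen, config.gen, link.gen, merge.gen, meta.gen, model.gen, omega.gen, patch.gen, probe.gen, report.gen, stats.gen, west.gen — 13 in total.
Values that change: amber.gen, beta.gen, config.gen, kernel.txt, link.gen, merge.gen, meta.gen, model.gen, omega.gen, patch.gen, report.gen, stats.gen, west.gen.

First evaluation (everything demanded from the output):
  meta.gen = absv(-4) = 4
  model.gen = neg(-4) = 4
  omega.gen = neg(-4) = 4
  merge.gen = mul(4, 7) = 28
  link.gen = add(28, 4) = 32
  probe.gen = max2(7, -4) = 7
  beta.gen = max2(7, 32) = 32
  stats.gen = min2(-4, 7) = -4
  config.gen = add(28, -4) = 24
  patch.gen = sub(24, 32) = -8
  west.gen = mul(4, -8) = -32
  amber.gen = max2(-4, -32) = -4
  report.gen = min2(4, -4) = -4

Propagation after the edit:
  meta.gen: runs — kernel.txt -4->6; result 6.
  model.gen: runs — kernel.txt -4->6; result -6.
  omega.gen: runs — kernel.txt -4->6; result -6.
  merge.gen: runs — omega.gen 4->-6; result -42.
  link.gen: runs — merge.gen 28->-42; omega.gen 4->-6; result -48.
  probe.gen: runs — kernel.txt -4->6; result 7 (same value as before).
  beta.gen: runs — link.gen 32->-48; result 7.
  stats.gen: runs — kernel.txt -4->6; result 6.
  config.gen: runs — merge.gen 28->-42; stats.gen -4->6; result -36.
  patch.gen: runs — config.gen 24->-36; beta.gen 32->7; result -43.
  west.gen: runs — meta.gen 4->6; patch.gen -8->-43; result -258.
  amber.gen: runs — kernel.txt -4->6; west.gen -32->-258; result 6.
  report.gen: runs — model.gen 4->-6; amber.gen -4->6; result -6.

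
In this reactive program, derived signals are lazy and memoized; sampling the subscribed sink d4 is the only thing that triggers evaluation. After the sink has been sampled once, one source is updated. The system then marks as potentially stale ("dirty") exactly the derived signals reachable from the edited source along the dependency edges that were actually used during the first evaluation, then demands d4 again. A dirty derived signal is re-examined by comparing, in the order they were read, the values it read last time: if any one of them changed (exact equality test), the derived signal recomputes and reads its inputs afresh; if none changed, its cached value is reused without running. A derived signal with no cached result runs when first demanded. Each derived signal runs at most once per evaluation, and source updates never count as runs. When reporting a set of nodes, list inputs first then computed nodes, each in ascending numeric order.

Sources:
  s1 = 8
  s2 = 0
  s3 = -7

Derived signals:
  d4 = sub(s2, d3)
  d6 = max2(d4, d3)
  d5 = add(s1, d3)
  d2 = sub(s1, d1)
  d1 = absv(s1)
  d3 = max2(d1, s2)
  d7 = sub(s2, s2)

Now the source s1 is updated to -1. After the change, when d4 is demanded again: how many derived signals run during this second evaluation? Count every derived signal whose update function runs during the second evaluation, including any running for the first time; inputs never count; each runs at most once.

3 derived signals run: d1, d3, d4.

First demand of the output computes:
  d1 = absv(8) = 8
  d3 = max2(8, 0) = 8
  d4 = sub(0, 8) = -8

After the edit, cleaning proceeds:
  d1: a read changed (s1 8->-1) — executes, giving 1.
  d3: a read changed (d1 8->1) — executes, giving 1.
  d4: a read changed (d3 8->1) — executes, giving -1.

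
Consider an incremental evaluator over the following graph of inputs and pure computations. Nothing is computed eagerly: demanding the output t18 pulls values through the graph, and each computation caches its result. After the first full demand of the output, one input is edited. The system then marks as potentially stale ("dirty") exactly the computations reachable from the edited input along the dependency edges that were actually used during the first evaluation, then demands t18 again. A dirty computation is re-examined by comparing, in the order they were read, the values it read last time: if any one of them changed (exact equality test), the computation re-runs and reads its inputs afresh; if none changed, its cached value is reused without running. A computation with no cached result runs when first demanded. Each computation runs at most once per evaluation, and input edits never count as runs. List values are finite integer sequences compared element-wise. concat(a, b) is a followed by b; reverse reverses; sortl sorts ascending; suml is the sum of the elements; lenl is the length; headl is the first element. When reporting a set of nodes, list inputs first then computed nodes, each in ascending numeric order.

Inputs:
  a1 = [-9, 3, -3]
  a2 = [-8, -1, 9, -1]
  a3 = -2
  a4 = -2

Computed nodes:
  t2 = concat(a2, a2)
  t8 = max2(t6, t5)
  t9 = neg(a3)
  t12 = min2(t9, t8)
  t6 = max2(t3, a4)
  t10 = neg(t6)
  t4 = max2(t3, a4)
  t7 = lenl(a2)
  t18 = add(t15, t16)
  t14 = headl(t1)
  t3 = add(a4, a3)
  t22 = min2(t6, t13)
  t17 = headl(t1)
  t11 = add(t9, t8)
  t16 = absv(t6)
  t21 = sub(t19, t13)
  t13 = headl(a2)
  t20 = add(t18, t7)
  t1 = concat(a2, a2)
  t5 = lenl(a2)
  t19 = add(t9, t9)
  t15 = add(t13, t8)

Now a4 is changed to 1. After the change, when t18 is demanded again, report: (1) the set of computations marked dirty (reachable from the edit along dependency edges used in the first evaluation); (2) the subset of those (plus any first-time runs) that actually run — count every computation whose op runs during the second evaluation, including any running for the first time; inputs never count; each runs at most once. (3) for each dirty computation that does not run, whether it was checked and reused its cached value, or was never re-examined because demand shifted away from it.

Dirty set: t3, t6, t8, t15, t16, t18.
Run set: t3, t6, t8, t16, t18 (5 run).
Re-examined without running (cache reused): t15.
The important point: at t15 every value read last time is unchanged, so the dirty flag clears without a run.

Initial pass — values computed on the first demand:
  t3 = add(-2, -2) = -4
  t5 = lenl([-8, -1, 9, -1]) = 4
  t6 = max2(-4, -2) = -2
  t8 = max2(-2, 4) = 4
  t13 = headl([-8, -1, 9, -1]) = -8
  t15 = add(-8, 4) = -4
  t16 = absv(-2) = 2
  t18 = add(-4, 2) = -2

Second demand — change propagation:
  t3: re-runs because a4 -2->1; new result -1.
  t6: re-runs because t3 -4->-1; a4 -2->1; new result 1.
  t8: re-runs because t6 -2->1; new result 4 (unchanged).
  t15: re-examined; everything it read last time is the same (t13 unchanged, t8 unchanged) — cache -4 kept, no run.
  t16: re-runs because t6 -2->1; new result 1.
  t18: re-runs because t16 2->1; new result -3.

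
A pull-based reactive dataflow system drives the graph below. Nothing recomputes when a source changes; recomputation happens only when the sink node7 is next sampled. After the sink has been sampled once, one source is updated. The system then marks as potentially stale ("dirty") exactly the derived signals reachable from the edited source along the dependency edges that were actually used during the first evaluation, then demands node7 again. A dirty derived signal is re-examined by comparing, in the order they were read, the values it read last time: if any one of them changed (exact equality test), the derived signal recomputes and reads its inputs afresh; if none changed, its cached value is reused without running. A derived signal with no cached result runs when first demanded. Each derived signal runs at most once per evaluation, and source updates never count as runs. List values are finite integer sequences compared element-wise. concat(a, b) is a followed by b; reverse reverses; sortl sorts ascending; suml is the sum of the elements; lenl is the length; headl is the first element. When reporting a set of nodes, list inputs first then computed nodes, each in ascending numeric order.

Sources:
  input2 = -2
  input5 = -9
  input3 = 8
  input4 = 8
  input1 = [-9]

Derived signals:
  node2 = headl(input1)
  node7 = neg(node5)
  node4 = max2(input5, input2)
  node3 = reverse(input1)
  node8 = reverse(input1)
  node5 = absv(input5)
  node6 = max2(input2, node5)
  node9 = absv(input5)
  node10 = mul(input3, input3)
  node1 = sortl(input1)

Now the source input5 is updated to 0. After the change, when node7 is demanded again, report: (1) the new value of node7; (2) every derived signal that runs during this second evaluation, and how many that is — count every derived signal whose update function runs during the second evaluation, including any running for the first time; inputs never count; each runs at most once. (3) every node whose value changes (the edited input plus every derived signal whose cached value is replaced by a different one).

New value of node7: 0.
Derived signals that run: node5, node7 — 2 in total.
Values that change: input5, node5, node7.

First evaluation (everything demanded from the output):
  node5 = absv(-9) = 9
  node7 = neg(9) = -9

Propagation after the edit:
  node5: runs — input5 -9->0; result 0.
  node7: runs — node5 9->0; result 0.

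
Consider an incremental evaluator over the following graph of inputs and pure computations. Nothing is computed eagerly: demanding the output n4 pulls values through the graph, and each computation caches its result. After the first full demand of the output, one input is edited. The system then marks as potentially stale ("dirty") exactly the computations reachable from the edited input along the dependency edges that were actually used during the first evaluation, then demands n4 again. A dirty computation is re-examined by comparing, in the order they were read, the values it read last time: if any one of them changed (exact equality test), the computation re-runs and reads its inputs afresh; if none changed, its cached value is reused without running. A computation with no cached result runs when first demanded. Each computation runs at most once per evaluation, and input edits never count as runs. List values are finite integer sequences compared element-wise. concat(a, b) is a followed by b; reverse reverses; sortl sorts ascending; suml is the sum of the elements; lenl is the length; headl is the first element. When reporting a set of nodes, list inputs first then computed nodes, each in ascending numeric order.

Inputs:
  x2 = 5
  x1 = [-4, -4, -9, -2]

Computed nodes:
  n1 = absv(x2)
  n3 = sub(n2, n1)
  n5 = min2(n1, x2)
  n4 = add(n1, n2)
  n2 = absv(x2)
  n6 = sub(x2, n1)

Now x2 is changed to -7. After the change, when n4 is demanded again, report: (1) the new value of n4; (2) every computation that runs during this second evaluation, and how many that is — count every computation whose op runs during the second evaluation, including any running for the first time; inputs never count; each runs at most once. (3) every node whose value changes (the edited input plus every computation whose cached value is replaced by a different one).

n4 now evaluates to 14.
Run set: n1, n2, n4 (3 run).
Changed values: x2, n1, n2, n4.

Initial pass — values computed on the first demand:
  n1 = absv(5) = 5
  n2 = absv(5) = 5
  n4 = add(5, 5) = 10

Second demand — change propagation:
  n1: re-runs because x2 5->-7; new result 7.
  n2: re-runs because x2 5->-7; new result 7.
  n4: re-runs because n1 5->7; n2 5->7; new result 14.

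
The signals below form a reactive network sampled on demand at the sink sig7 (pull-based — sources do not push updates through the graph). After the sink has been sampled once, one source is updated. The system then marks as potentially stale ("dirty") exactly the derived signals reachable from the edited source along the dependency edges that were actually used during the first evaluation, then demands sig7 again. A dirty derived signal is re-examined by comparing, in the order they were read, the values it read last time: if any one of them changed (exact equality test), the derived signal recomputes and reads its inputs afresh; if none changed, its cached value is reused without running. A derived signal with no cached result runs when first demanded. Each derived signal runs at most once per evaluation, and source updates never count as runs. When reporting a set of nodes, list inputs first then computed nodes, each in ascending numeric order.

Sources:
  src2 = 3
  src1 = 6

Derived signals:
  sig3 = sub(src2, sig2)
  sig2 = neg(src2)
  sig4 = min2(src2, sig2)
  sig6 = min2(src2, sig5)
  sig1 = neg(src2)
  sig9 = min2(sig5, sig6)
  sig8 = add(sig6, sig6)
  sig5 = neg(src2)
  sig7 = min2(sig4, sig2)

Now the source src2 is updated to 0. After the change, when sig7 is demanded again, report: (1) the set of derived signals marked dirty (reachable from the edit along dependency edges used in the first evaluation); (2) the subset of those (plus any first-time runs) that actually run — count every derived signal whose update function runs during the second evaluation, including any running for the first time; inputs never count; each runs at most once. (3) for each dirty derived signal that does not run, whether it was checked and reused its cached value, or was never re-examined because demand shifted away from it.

Dirty set: sig2, sig4, sig7.
Run set: sig2, sig4, sig7 (3 run).
All dirty derived signals ended up running.

Initial pass — values computed on the first demand:
  sig2 = neg(3) = -3
  sig4 = min2(3, -3) = -3
  sig7 = min2(-3, -3) = -3

Second demand — change propagation:
  sig2: re-runs because src2 3->0; new result 0.
  sig4: re-runs because src2 3->0; sig2 -3->0; new result 0.
  sig7: re-runs because sig4 -3->0; sig2 -3->0; new result 0.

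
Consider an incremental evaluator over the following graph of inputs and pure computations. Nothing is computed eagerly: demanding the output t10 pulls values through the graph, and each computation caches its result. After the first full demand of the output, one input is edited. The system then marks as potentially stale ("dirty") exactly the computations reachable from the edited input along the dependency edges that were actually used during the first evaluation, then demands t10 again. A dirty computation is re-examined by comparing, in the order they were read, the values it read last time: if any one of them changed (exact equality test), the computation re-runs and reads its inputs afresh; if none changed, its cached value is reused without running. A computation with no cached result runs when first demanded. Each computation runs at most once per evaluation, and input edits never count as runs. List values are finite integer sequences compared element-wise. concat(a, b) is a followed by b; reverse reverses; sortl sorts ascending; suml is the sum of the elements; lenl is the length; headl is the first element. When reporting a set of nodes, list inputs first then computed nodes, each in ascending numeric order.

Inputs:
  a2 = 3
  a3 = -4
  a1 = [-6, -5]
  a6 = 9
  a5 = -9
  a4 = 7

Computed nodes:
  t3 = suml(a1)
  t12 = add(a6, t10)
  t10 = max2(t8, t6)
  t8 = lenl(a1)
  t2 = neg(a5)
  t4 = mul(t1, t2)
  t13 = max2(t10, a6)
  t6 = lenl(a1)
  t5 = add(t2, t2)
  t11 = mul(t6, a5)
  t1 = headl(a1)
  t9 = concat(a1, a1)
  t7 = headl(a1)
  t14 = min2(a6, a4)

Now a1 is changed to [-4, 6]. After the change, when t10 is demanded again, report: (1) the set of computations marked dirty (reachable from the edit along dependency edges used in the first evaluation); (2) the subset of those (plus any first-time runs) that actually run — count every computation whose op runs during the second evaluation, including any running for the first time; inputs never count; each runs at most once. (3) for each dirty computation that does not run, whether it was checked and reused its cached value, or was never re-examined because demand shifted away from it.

Dirty set: t6, t8, t10.
Run set: t6, t8 (2 run).
Re-examined without running (cache reused): t10.
The important point: at t10 every value read last time is unchanged, so the dirty flag clears without a run.

Initial pass — values computed on the first demand:
  t6 = lenl([-6, -5]) = 2
  t8 = lenl([-6, -5]) = 2
  t10 = max2(2, 2) = 2

Second demand — change propagation:
  t6: re-runs because a1 [-6, -5]->[-4, 6]; new result 2 (unchanged).
  t8: re-runs because a1 [-6, -5]->[-4, 6]; new result 2 (unchanged).
  t10: re-examined; everything it read last time is the same (t8 unchanged, t6 unchanged) — cache 2 kept, no run.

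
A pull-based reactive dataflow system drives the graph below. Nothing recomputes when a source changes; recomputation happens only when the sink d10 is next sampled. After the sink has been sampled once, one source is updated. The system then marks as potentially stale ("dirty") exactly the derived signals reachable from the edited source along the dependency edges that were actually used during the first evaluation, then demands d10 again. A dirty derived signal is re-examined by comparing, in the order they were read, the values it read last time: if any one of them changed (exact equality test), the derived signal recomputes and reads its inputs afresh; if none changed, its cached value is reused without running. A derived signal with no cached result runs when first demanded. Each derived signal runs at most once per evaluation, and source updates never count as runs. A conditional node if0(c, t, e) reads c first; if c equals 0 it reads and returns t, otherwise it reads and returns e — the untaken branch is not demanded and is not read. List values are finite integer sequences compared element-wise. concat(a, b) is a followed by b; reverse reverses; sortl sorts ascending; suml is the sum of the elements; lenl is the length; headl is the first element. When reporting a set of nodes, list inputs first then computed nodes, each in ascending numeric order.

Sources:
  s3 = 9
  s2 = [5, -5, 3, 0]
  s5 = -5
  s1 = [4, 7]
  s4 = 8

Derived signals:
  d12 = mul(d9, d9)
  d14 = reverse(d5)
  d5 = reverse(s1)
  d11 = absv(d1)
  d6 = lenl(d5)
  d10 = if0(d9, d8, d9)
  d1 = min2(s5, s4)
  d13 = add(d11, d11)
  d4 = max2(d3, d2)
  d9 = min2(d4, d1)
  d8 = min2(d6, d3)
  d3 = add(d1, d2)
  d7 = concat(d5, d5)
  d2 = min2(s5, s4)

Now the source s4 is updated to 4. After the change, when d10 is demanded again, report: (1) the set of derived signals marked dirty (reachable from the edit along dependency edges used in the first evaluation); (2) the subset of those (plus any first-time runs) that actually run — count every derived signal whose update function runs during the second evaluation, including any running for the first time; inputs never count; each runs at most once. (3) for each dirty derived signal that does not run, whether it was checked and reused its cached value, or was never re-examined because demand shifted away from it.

First evaluation (everything demanded from the output):
  d1 = min2(-5, 8) = -5
  d2 = min2(-5, 8) = -5
  d3 = add(-5, -5) = -10
  d4 = max2(-10, -5) = -5
  d9 = min2(-5, -5) = -5
  d10 = if0(d9=-5 -> else branch d9) = -5

Propagation after the edit:
  d1: runs — s4 8->4; result -5 (same value as before).
  d2: runs — s4 8->4; result -5 (same value as before).
  d3: checked — values it read are unchanged (d1 unchanged, d2 unchanged); reused cached -10 without running.
  d4: checked — values it read are unchanged (d3 unchanged, d2 unchanged); reused cached -5 without running.
  d9: checked — values it read are unchanged (d4 unchanged, d1 unchanged); reused cached -5 without running.
  d10: checked — values it read are unchanged (d9 unchanged, d9 unchanged); reused cached -5 without running.

Key observation: the cutoff stops propagation at d3 — its inputs' values are unchanged, so it reuses its cache.

Marked dirty: d1, d2, d3, d4, d9, d10.
Derived signals that run: d1, d2 — 2 in total.
Checked but reused from cache: d3, d4, d9, d10.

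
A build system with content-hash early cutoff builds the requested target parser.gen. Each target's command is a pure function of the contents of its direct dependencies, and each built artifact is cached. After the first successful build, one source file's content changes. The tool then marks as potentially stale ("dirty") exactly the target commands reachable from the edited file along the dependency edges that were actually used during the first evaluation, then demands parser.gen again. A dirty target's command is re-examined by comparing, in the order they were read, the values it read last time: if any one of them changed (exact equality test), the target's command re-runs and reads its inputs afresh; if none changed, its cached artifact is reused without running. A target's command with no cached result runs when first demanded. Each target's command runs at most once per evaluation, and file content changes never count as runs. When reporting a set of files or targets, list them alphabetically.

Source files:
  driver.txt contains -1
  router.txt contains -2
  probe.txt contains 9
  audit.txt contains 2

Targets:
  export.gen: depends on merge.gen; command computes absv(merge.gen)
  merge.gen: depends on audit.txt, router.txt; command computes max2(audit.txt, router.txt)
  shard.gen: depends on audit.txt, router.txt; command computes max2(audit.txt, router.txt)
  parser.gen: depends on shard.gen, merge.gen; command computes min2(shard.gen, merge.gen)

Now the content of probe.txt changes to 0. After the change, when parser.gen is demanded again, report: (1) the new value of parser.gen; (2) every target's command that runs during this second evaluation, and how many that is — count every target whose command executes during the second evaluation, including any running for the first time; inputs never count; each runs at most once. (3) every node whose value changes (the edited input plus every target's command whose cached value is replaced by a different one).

New value of parser.gen: 2.
Target commands that run: none — 0 in total.
Values that change: probe.txt.
Key observation: probe.txt is never demanded by the output, so the edit triggers no recomputation at all.

First evaluation (everything demanded from the output):
  merge.gen = max2(2, -2) = 2
  shard.gen = max2(2, -2) = 2
  parser.gen = min2(2, 2) = 2

Propagation after the edit:
  probe.txt feeds no computation that the output demands — nothing is marked dirty and nothing runs.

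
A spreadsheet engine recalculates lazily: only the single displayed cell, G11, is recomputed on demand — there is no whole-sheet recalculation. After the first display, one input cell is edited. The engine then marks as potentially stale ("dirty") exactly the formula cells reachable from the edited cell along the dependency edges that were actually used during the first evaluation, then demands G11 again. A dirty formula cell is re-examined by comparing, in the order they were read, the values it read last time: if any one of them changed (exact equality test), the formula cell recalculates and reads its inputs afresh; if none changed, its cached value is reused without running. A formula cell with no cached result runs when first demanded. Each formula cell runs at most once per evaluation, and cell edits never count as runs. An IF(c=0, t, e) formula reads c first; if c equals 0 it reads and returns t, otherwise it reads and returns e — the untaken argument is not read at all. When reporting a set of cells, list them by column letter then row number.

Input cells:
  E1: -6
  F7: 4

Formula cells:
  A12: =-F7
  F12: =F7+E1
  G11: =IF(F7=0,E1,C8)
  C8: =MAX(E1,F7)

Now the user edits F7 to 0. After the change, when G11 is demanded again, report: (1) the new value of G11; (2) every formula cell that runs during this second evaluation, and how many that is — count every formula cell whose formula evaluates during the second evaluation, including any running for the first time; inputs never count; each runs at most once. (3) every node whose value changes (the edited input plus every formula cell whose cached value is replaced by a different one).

First evaluation (everything demanded from the output):
  C8 = MAX(-6, 4) = 4
  G11 = IF(F7=0: F7=4 -> else branch C8) = 4

Propagation after the edit:
  C8: marked dirty but never re-examined — demand shifted away from it.
  G11: runs — F7 4->0; result -6.

Key observation: a condition flipped, so demand moved to the other branch — C8 is never re-examined.

New value of G11: -6.
Formula cells that run: G11 — 1 in total.
Values that change: F7, G11.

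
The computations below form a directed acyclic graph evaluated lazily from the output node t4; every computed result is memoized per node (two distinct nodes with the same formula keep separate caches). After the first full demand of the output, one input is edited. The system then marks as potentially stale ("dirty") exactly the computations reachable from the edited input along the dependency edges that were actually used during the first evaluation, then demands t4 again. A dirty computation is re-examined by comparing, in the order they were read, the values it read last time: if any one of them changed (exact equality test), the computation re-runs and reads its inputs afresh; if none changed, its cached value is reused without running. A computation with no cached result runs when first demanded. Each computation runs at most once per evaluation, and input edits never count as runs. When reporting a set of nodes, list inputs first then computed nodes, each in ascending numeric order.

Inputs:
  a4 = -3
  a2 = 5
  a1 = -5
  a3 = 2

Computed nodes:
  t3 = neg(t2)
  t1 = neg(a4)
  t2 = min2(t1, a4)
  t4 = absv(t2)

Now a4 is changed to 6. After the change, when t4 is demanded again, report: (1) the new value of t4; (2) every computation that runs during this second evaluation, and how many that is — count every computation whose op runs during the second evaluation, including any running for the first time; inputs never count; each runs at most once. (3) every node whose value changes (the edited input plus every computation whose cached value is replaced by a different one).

First demand of the output computes:
  t1 = neg(-3) = 3
  t2 = min2(3, -3) = -3
  t4 = absv(-3) = 3

After the edit, cleaning proceeds:
  t1: a read changed (a4 -3->6) — executes, giving -6.
  t2: a read changed (t1 3->-6; a4 -3->6) — executes, giving -6.
  t4: a read changed (t2 -3->-6) — executes, giving 6.

Demanding t4 again yields 6.
3 computations run: t1, t2, t4.
The nodes whose values change: a4, t1, t2, t4.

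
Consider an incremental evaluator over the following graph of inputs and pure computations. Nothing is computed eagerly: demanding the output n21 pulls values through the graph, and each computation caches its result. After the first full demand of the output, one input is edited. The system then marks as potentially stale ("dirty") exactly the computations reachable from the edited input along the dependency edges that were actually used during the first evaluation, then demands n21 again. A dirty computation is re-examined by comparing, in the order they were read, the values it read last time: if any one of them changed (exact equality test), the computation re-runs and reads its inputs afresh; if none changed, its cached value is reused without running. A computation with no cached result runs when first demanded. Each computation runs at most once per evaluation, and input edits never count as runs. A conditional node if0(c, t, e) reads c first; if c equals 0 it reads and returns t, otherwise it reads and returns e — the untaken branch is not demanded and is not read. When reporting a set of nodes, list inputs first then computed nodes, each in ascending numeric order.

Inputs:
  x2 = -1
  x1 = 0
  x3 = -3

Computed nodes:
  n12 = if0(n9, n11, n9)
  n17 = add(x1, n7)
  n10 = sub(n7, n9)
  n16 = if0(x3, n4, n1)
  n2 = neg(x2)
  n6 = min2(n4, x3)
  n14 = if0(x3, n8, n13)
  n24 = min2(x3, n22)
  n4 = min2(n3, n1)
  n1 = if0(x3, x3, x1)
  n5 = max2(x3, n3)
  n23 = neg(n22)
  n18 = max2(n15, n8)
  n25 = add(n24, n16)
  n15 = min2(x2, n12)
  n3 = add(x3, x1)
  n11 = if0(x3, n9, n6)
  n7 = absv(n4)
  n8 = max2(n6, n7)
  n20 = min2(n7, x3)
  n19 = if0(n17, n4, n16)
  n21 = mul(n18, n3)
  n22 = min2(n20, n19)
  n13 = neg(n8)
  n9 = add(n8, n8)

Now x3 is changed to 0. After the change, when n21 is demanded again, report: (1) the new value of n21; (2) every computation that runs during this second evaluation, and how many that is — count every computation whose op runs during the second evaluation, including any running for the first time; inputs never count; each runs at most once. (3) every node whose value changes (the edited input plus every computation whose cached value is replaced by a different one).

Initial pass — values computed on the first demand:
  n1 = if0(x3=-3 -> else branch x1) = 0
  n3 = add(-3, 0) = -3
  n4 = min2(-3, 0) = -3
  n6 = min2(-3, -3) = -3
  n7 = absv(-3) = 3
  n8 = max2(-3, 3) = 3
  n9 = add(3, 3) = 6
  n12 = if0(n9=6 -> else branch n9) = 6
  n15 = min2(-1, 6) = -1
  n18 = max2(-1, 3) = 3
  n21 = mul(3, -3) = -9

Second demand — change propagation:
  n1: re-runs because x3 -3->0; new result 0 (unchanged).
  n3: re-runs because x3 -3->0; new result 0.
  n4: re-runs because n3 -3->0; new result 0.
  n6: re-runs because n4 -3->0; x3 -3->0; new result 0.
  n7: re-runs because n4 -3->0; new result 0.
  n8: re-runs because n6 -3->0; n7 3->0; new result 0.
  n9: re-runs because n8 3->0; n8 3->0; new result 0.
  n11: newly demanded (no cache) — executes and yields 0.
  n12: re-runs because n9 6->0; n9 6->0; new result 0.
  n15: re-runs because n12 6->0; new result -1 (unchanged).
  n18: re-runs because n8 3->0; new result 0.
  n21: re-runs because n18 3->0; n3 -3->0; new result 0.

The important point: the flipped condition pulls in fresh nodes; n11 runs for the first time.

n21 now evaluates to 0.
Run set: n1, n3, n4, n6, n7, n8, n9, n11, n12, n15, n18, n21 (12 run).
Changed values: x3, n3, n4, n6, n7, n8, n9, n12, n18, n21.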